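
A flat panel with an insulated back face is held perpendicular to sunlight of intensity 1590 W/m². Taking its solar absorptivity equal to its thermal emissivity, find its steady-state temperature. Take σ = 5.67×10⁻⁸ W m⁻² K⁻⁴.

T ≈ 409 K

Absorbed flux αS = emitted flux εσT⁴ (one radiating face); with α = ε, T = (S/σ)^(1/4).
T = (1590 / 5.67×10⁻⁸)^(1/4) = (2.80×10^10)^(1/4).
T = 409 K.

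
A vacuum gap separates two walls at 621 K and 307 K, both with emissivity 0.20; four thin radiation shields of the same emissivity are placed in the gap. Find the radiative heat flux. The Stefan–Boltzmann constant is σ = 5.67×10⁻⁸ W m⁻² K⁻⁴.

q ≈ 176 W/m²

Each of the 5 gaps contributes resistance (2/ε − 1) = 2/0.20 − 1 = 9.000; total = 45.00.
q = σ(T₁⁴ − T₂⁴) / 45.00 = 5.67×10⁻⁸ × 1.40×10^11 / 45.00 = 176 W/m².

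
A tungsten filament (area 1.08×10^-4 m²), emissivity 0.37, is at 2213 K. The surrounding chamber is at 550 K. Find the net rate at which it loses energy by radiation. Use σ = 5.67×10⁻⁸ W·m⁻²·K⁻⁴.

Q = εσA(T⁴ − T_s⁴). T⁴ − T_s⁴ = (2213)⁴ − (550)⁴ = 2.40×10^13 − 9.15×10^10 = 2.39×10^13 K⁴.
Q = 0.37 × 5.67×10⁻⁸ × 1.08×10^-4 × 2.39×10^13 = 54.1 W.

Q ≈ 54.1 W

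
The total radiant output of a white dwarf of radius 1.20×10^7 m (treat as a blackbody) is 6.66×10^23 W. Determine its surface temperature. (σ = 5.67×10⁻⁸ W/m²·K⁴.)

T ≈ 8980 K

A = 4πr² = 4π × (1.20×10^7)² = 1.81×10^15 m².
From P = σAT⁴, T = (P / σA)^(1/4) = (6.66×10^23 / (5.67×10⁻⁸ × 1.81×10^15))^(1/4).
T = (6.49×10^15)^(1/4) = 8980 K.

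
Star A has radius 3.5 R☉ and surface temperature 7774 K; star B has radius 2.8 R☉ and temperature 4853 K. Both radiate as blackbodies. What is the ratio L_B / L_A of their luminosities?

L = 4πR²σT⁴ ∝ R²T⁴, so L_B/L_A = (2.8/3.5)² × (4853/7774)⁴ = 0.640 × 0.152 = 0.0972.

L_B/L_A ≈ 0.0972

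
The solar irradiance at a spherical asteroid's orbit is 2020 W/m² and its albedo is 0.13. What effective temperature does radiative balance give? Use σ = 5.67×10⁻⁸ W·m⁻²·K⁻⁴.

Power absorbed = (1−a)S·πR²; power emitted = 4πR²σT⁴. Equating and cancelling πR²:
T = ((1−a)S / 4σ)^(1/4) = (1760 / (4 × 5.67×10⁻⁸))^(1/4) = (7.75×10^9)^(1/4).
T = 297 K.

T ≈ 297 K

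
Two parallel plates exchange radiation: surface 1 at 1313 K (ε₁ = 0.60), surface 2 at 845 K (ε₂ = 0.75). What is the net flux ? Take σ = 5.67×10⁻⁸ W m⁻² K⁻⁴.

For two large parallel gray plates, q = σ(T₁⁴ − T₂⁴) / (1/ε₁ + 1/ε₂ − 1).
1/ε₁ + 1/ε₂ − 1 = 1/0.60 + 1/0.75 − 1 = 2.000.
T₁⁴ − T₂⁴ = 2.97×10^12 − 5.10×10^11 = 2.46×10^12 K⁴.
q = 5.67×10⁻⁸ × 2.46×10^12 / 2.000 = 69800 W/m².

q ≈ 69800 W/m²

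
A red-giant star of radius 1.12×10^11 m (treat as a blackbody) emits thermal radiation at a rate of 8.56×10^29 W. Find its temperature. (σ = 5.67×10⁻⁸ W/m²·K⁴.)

T ≈ 3130 K

A = 4πr² = 4π × (1.12×10^11)² = 1.58×10^23 m².
From P = σAT⁴, T = (P / σA)^(1/4) = (8.56×10^29 / (5.67×10⁻⁸ × 1.58×10^23))^(1/4).
T = (9.58×10^13)^(1/4) = 3130 K.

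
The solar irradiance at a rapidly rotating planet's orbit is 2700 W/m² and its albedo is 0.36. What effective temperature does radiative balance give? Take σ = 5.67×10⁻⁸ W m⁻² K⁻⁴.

T ≈ 295 K

Power absorbed = (1−a)S·πR²; power emitted = 4πR²σT⁴. Equating and cancelling πR²:
T = ((1−a)S / 4σ)^(1/4) = (1730 / (4 × 5.67×10⁻⁸))^(1/4) = (7.62×10^9)^(1/4).
T = 295 K.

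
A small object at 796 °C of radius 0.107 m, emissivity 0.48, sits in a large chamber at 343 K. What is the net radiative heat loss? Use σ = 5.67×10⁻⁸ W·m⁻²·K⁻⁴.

Q ≈ 5060 W

A = 4πr² = 4π × (0.107)² = 0.144 m².
Convert: 796 °C = 1069 K.
Q = εσA(T⁴ − T_s⁴). T⁴ − T_s⁴ = (1069)⁴ − (343)⁴ = 1.31×10^12 − 1.38×10^10 = 1.29×10^12 K⁴.
Q = 0.48 × 5.67×10⁻⁸ × 0.144 × 1.29×10^12 = 5060 W.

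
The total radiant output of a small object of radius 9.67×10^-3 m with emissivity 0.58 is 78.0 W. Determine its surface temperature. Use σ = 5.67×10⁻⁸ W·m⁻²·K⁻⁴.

T ≈ 1190 K

A = 4πr² = 4π × (9.67×10^-3)² = 1.18×10^-3 m².
From P = εσAT⁴, T = (P / εσA)^(1/4) = (78.0 / (0.58 × 5.67×10⁻⁸ × 1.18×10^-3))^(1/4).
T = (2.02×10^12)^(1/4) = 1190 K.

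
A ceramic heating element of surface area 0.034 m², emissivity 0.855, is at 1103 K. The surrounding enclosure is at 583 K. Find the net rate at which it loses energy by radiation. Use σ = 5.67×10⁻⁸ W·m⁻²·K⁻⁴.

Q = εσA(T⁴ − T_s⁴). T⁴ − T_s⁴ = (1103)⁴ − (583)⁴ = 1.48×10^12 − 1.16×10^11 = 1.36×10^12 K⁴.
Q = 0.855 × 5.67×10⁻⁸ × 0.0340 × 1.36×10^12 = 2250 W.

Q ≈ 2250 W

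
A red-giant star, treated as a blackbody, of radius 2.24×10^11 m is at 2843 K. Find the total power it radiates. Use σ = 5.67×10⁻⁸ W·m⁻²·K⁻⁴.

A = 4πr² = 4π × (2.24×10^11)² = 6.31×10^23 m².
P = σAT⁴ = 5.67×10⁻⁸ × 6.31×10^23 × (2843)⁴ = 5.67×10⁻⁸ × 6.31×10^23 × 6.53×10^13.
P = 2.34×10^30 W.

P ≈ 2.34×10^30 W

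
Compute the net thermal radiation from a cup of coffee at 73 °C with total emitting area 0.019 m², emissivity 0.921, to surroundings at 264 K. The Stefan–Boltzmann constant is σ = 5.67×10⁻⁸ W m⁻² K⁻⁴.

Convert: 73 °C = 346 K.
Q = εσA(T⁴ − T_s⁴). T⁴ − T_s⁴ = (346)⁴ − (264)⁴ = 1.43×10^10 − 4.86×10^9 = 9.47×10^9 K⁴.
Q = 0.921 × 5.67×10⁻⁸ × 0.0190 × 9.47×10^9 = 9.40 W.

Q ≈ 9.40 W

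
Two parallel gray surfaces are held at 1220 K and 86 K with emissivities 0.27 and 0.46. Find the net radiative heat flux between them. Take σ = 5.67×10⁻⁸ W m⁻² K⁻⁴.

q ≈ 25800 W/m²

For two large parallel gray plates, q = σ(T₁⁴ − T₂⁴) / (1/ε₁ + 1/ε₂ − 1).
1/ε₁ + 1/ε₂ − 1 = 1/0.27 + 1/0.46 − 1 = 4.878.
T₁⁴ − T₂⁴ = 2.22×10^12 − 5.47×10^7 = 2.22×10^12 K⁴.
q = 5.67×10⁻⁸ × 2.22×10^12 / 4.878 = 25800 W/m².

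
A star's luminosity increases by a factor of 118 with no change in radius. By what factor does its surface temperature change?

factor ≈ 3.30

P ∝ T⁴ ⇒ T ∝ P^(1/4), so T scales by (118)^(1/4) = 3.30.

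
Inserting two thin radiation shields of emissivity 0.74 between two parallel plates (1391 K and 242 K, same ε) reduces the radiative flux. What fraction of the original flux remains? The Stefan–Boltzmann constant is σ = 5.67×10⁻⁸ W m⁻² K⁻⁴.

With N identical shields there are N+1 = 3 gaps in series, each with the same radiative resistance, so the flux falls to 1/(N+1) of its unshielded value.

ratio ≈ 0.333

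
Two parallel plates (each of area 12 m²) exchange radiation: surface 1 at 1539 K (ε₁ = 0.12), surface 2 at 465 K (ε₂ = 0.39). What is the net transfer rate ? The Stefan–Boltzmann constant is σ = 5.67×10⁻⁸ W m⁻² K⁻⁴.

For two large parallel gray plates, q = σ(T₁⁴ − T₂⁴) / (1/ε₁ + 1/ε₂ − 1).
1/ε₁ + 1/ε₂ − 1 = 1/0.12 + 1/0.39 − 1 = 9.897.
T₁⁴ − T₂⁴ = 5.61×10^12 − 4.68×10^10 = 5.56×10^12 K⁴.
q = 5.67×10⁻⁸ × 5.56×10^12 / 9.897 = 31900 W/m².
Q = q·A = 31900 × 12 = 3.82×10^5 W.

Q ≈ 3.82×10^5 W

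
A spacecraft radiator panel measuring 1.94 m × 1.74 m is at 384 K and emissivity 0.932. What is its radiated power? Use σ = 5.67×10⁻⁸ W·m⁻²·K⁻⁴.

A = 1.94 × 1.74 = 3.38 m².
P = εσAT⁴ = 0.932 × 5.67×10⁻⁸ × 3.38 × (384)⁴ = 0.932 × 5.67×10⁻⁸ × 3.38 × 2.17×10^10.
P = 3880 W.

P ≈ 3880 W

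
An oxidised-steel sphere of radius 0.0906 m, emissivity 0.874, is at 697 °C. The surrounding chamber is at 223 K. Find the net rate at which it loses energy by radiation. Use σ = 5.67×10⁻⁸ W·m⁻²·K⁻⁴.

A = 4πr² = 4π × (0.0906)² = 0.103 m².
Convert: 697 °C = 970 K.
Q = εσA(T⁴ − T_s⁴). T⁴ − T_s⁴ = (970)⁴ − (223)⁴ = 8.85×10^11 − 2.47×10^9 = 8.83×10^11 K⁴.
Q = 0.874 × 5.67×10⁻⁸ × 0.103 × 8.83×10^11 = 4510 W.

Q ≈ 4510 W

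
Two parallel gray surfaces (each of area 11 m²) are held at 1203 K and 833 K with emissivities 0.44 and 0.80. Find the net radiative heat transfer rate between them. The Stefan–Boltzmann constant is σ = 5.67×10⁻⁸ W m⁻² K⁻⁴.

For two large parallel gray plates, q = σ(T₁⁴ − T₂⁴) / (1/ε₁ + 1/ε₂ − 1).
1/ε₁ + 1/ε₂ − 1 = 1/0.44 + 1/0.80 − 1 = 2.523.
T₁⁴ − T₂⁴ = 2.09×10^12 − 4.81×10^11 = 1.61×10^12 K⁴.
q = 5.67×10⁻⁸ × 1.61×10^12 / 2.523 = 36300 W/m².
Q = q·A = 36300 × 11 = 3.99×10^5 W.

Q ≈ 3.99×10^5 W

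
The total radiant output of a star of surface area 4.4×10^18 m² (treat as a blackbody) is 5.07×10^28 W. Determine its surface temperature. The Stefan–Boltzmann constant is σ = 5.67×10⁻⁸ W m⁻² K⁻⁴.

T ≈ 21200 K

From P = σAT⁴, T = (P / σA)^(1/4) = (5.07×10^28 / (5.67×10⁻⁸ × 4.40×10^18))^(1/4).
T = (2.03×10^17)^(1/4) = 21200 K.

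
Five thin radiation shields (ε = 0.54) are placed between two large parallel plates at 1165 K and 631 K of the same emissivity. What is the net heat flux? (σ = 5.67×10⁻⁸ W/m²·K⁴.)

Each of the 6 gaps contributes resistance (2/ε − 1) = 2/0.54 − 1 = 2.704; total = 16.22.
q = σ(T₁⁴ − T₂⁴) / 16.22 = 5.67×10⁻⁸ × 1.68×10^12 / 16.22 = 5880 W/m².

q ≈ 5880 W/m²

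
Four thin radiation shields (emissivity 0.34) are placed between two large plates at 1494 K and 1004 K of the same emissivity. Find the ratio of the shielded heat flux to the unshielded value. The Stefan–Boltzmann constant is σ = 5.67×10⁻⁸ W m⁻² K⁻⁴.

ratio ≈ 0.200

With N identical shields there are N+1 = 5 gaps in series, each with the same radiative resistance, so the flux falls to 1/(N+1) of its unshielded value.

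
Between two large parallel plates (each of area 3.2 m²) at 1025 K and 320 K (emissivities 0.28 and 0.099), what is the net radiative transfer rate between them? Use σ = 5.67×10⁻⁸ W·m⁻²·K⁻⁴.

Q ≈ 15700 W

For two large parallel gray plates, q = σ(T₁⁴ − T₂⁴) / (1/ε₁ + 1/ε₂ − 1).
1/ε₁ + 1/ε₂ − 1 = 1/0.28 + 1/0.099 − 1 = 12.67.
T₁⁴ − T₂⁴ = 1.10×10^12 − 1.05×10^10 = 1.09×10^12 K⁴.
q = 5.67×10⁻⁸ × 1.09×10^12 / 12.67 = 4890 W/m².
Q = q·A = 4890 × 3.2 = 15700 W.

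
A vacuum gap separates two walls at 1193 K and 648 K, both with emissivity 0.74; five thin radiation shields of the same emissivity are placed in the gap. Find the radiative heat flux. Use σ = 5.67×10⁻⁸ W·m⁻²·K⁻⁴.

q ≈ 10300 W/m²

Each of the 6 gaps contributes resistance (2/ε − 1) = 2/0.74 − 1 = 1.703; total = 10.22.
q = σ(T₁⁴ − T₂⁴) / 10.22 = 5.67×10⁻⁸ × 1.85×10^12 / 10.22 = 10300 W/m².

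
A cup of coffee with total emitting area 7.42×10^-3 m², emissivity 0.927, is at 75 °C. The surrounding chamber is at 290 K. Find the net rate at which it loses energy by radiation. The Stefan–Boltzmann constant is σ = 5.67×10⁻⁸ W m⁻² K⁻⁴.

Convert: 75 °C = 348 K.
Q = εσA(T⁴ − T_s⁴). T⁴ − T_s⁴ = (348)⁴ − (290)⁴ = 1.47×10^10 − 7.07×10^9 = 7.59×10^9 K⁴.
Q = 0.927 × 5.67×10⁻⁸ × 7.42×10^-3 × 7.59×10^9 = 2.96 W.

Q ≈ 2.96 W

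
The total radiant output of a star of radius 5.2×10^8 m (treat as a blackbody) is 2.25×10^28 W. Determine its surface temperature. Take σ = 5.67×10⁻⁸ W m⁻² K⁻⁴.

T ≈ 18500 K

A = 4πr² = 4π × (5.2×10^8)² = 3.40×10^18 m².
From P = σAT⁴, T = (P / σA)^(1/4) = (2.25×10^28 / (5.67×10⁻⁸ × 3.40×10^18))^(1/4).
T = (1.17×10^17)^(1/4) = 18500 K.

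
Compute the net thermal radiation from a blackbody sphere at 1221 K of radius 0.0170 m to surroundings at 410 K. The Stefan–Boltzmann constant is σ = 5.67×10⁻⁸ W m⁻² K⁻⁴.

A = 4πr² = 4π × (0.0170)² = 3.63×10^-3 m².
Q = σA(T⁴ − T_s⁴). T⁴ − T_s⁴ = (1221)⁴ − (410)⁴ = 2.22×10^12 − 2.83×10^10 = 2.19×10^12 K⁴.
Q = 5.67×10⁻⁸ × 3.63×10^-3 × 2.19×10^12 = 452 W.

Q ≈ 452 W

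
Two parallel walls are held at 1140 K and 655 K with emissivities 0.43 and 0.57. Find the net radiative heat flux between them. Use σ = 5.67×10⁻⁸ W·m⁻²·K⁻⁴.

q ≈ 27700 W/m²

For two large parallel gray plates, q = σ(T₁⁴ − T₂⁴) / (1/ε₁ + 1/ε₂ − 1).
1/ε₁ + 1/ε₂ − 1 = 1/0.43 + 1/0.57 − 1 = 3.080.
T₁⁴ − T₂⁴ = 1.69×10^12 − 1.84×10^11 = 1.50×10^12 K⁴.
q = 5.67×10⁻⁸ × 1.50×10^12 / 3.080 = 27700 W/m².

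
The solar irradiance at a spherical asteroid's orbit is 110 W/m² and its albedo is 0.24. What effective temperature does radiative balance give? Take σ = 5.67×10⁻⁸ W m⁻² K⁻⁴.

T ≈ 139 K

Power absorbed = (1−a)S·πR²; power emitted = 4πR²σT⁴. Equating and cancelling πR²:
T = ((1−a)S / 4σ)^(1/4) = (83.6 / (4 × 5.67×10⁻⁸))^(1/4) = (3.69×10^8)^(1/4).
T = 139 K.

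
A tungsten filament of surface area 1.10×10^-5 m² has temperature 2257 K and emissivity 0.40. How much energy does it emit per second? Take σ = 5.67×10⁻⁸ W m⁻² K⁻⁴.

P = εσAT⁴ = 0.40 × 5.67×10⁻⁸ × 1.10×10^-5 × (2257)⁴ = 0.40 × 5.67×10⁻⁸ × 1.10×10^-5 × 2.59×10^13.
P = 6.47 W.

P ≈ 6.47 W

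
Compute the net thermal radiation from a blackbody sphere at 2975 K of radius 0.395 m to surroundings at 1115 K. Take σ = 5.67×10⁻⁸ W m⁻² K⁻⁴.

Q ≈ 8.54×10^6 W

A = 4πr² = 4π × (0.395)² = 1.96 m².
Q = σA(T⁴ − T_s⁴). T⁴ − T_s⁴ = (2975)⁴ − (1115)⁴ = 7.83×10^13 − 1.55×10^12 = 7.68×10^13 K⁴.
Q = 5.67×10⁻⁸ × 1.96 × 7.68×10^13 = 8.54×10^6 W.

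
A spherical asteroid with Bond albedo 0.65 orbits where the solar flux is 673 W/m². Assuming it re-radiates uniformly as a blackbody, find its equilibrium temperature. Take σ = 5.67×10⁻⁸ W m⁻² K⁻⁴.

Power absorbed = (1−a)S·πR²; power emitted = 4πR²σT⁴. Equating and cancelling πR²:
T = ((1−a)S / 4σ)^(1/4) = (236 / (4 × 5.67×10⁻⁸))^(1/4) = (1.04×10^9)^(1/4).
T = 180 K.

T ≈ 180 K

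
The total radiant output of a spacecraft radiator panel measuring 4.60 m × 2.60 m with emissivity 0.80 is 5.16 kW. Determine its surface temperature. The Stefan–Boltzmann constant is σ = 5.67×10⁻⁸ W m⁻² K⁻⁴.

A = 4.60 × 2.60 = 12.0 m².
From P = εσAT⁴, T = (P / εσA)^(1/4) = (5160 / (0.80 × 5.67×10⁻⁸ × 12.0))^(1/4).
T = (9.51×10^9)^(1/4) = 312 K.

T ≈ 312 K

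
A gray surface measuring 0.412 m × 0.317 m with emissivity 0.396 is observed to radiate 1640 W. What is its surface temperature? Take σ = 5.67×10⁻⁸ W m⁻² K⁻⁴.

T ≈ 865 K

A = 0.412 × 0.317 = 0.131 m².
From P = εσAT⁴, T = (P / εσA)^(1/4) = (1640 / (0.396 × 5.67×10⁻⁸ × 0.131))^(1/4).
T = (5.59×10^11)^(1/4) = 865 K.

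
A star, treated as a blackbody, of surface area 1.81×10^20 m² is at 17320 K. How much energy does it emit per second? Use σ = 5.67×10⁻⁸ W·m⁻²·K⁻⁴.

P = σAT⁴ = 5.67×10⁻⁸ × 1.81×10^20 × (17320)⁴ = 5.67×10⁻⁸ × 1.81×10^20 × 9.00×10^16.
P = 9.24×10^29 W.

P ≈ 9.24×10^29 W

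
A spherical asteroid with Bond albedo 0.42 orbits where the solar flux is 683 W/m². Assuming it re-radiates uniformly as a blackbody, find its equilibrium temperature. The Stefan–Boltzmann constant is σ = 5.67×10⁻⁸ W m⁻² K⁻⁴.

T ≈ 204 K

Power absorbed = (1−a)S·πR²; power emitted = 4πR²σT⁴. Equating and cancelling πR²:
T = ((1−a)S / 4σ)^(1/4) = (396 / (4 × 5.67×10⁻⁸))^(1/4) = (1.75×10^9)^(1/4).
T = 204 K.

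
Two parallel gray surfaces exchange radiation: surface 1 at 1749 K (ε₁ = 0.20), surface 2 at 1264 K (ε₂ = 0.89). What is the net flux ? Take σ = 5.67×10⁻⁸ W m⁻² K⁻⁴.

q ≈ 75300 W/m²

For two large parallel gray plates, q = σ(T₁⁴ − T₂⁴) / (1/ε₁ + 1/ε₂ − 1).
1/ε₁ + 1/ε₂ − 1 = 1/0.20 + 1/0.89 − 1 = 5.124.
T₁⁴ − T₂⁴ = 9.36×10^12 − 2.55×10^12 = 6.80×10^12 K⁴.
q = 5.67×10⁻⁸ × 6.80×10^12 / 5.124 = 75300 W/m².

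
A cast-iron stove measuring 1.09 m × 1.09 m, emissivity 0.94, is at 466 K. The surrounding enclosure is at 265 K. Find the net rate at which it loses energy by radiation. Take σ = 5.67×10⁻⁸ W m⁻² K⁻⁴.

Q ≈ 2670 W

A = 1.09 × 1.09 = 1.19 m².
Q = εσA(T⁴ − T_s⁴). T⁴ − T_s⁴ = (466)⁴ − (265)⁴ = 4.72×10^10 − 4.93×10^9 = 4.22×10^10 K⁴.
Q = 0.94 × 5.67×10⁻⁸ × 1.19 × 4.22×10^10 = 2670 W.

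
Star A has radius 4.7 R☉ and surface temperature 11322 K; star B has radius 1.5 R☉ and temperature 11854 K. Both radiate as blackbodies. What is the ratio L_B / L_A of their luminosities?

L_B/L_A ≈ 0.122

L = 4πR²σT⁴ ∝ R²T⁴, so L_B/L_A = (1.5/4.7)² × (11854/11322)⁴ = 0.102 × 1.20 = 0.122.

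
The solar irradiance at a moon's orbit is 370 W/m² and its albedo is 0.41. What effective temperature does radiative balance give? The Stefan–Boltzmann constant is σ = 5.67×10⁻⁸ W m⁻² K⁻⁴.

Power absorbed = (1−a)S·πR²; power emitted = 4πR²σT⁴. Equating and cancelling πR²:
T = ((1−a)S / 4σ)^(1/4) = (218 / (4 × 5.67×10⁻⁸))^(1/4) = (9.63×10^8)^(1/4).
T = 176 K.

T ≈ 176 K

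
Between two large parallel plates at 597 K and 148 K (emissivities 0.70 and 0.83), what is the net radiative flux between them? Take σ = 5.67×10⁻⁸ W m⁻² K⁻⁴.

q ≈ 4390 W/m²

For two large parallel gray plates, q = σ(T₁⁴ − T₂⁴) / (1/ε₁ + 1/ε₂ − 1).
1/ε₁ + 1/ε₂ − 1 = 1/0.70 + 1/0.83 − 1 = 1.633.
T₁⁴ − T₂⁴ = 1.27×10^11 − 4.80×10^8 = 1.27×10^11 K⁴.
q = 5.67×10⁻⁸ × 1.27×10^11 / 1.633 = 4390 W/m².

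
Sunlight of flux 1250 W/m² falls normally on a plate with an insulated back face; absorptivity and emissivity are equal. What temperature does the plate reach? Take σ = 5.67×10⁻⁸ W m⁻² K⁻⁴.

Absorbed flux αS = emitted flux εσT⁴ (one radiating face); with α = ε, T = (S/σ)^(1/4).
T = (1250 / 5.67×10⁻⁸)^(1/4) = (2.20×10^10)^(1/4).
T = 385 K.

T ≈ 385 K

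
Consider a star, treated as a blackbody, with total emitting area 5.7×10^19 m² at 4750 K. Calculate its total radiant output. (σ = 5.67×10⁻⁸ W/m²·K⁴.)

P ≈ 1.65×10^27 W

P = σAT⁴ = 5.67×10⁻⁸ × 5.70×10^19 × (4750)⁴ = 5.67×10⁻⁸ × 5.70×10^19 × 5.09×10^14.
P = 1.65×10^27 W.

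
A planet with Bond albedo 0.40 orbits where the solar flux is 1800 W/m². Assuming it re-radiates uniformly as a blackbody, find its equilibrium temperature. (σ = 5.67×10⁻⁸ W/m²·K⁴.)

T ≈ 263 K

Power absorbed = (1−a)S·πR²; power emitted = 4πR²σT⁴. Equating and cancelling πR²:
T = ((1−a)S / 4σ)^(1/4) = (1080 / (4 × 5.67×10⁻⁸))^(1/4) = (4.76×10^9)^(1/4).
T = 263 K.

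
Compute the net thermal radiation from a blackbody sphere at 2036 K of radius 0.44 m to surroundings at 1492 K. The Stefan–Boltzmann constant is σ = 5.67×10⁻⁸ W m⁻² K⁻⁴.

A = 4πr² = 4π × (0.44)² = 2.43 m².
Q = σA(T⁴ − T_s⁴). T⁴ − T_s⁴ = (2036)⁴ − (1492)⁴ = 1.72×10^13 − 4.96×10^12 = 1.22×10^13 K⁴.
Q = 5.67×10⁻⁸ × 2.43 × 1.22×10^13 = 1.69×10^6 W.

Q ≈ 1.69×10^6 W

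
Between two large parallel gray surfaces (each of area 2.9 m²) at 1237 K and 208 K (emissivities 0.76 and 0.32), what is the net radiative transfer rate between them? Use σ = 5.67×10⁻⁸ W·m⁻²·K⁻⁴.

Q ≈ 1.12×10^5 W

For two large parallel gray plates, q = σ(T₁⁴ − T₂⁴) / (1/ε₁ + 1/ε₂ − 1).
1/ε₁ + 1/ε₂ − 1 = 1/0.76 + 1/0.32 − 1 = 3.441.
T₁⁴ − T₂⁴ = 2.34×10^12 − 1.87×10^9 = 2.34×10^12 K⁴.
q = 5.67×10⁻⁸ × 2.34×10^12 / 3.441 = 38600 W/m².
Q = q·A = 38600 × 2.9 = 1.12×10^5 W.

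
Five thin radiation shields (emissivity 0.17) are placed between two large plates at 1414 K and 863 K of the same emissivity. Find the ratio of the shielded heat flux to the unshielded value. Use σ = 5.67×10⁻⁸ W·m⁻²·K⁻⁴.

ratio ≈ 0.167

With N identical shields there are N+1 = 6 gaps in series, each with the same radiative resistance, so the flux falls to 1/(N+1) of its unshielded value.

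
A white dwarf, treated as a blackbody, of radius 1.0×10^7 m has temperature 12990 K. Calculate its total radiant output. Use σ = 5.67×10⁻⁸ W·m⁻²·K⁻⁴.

P ≈ 2.03×10^24 W

A = 4πr² = 4π × (1.0×10^7)² = 1.26×10^15 m².
P = σAT⁴ = 5.67×10⁻⁸ × 1.26×10^15 × (12990)⁴ = 5.67×10⁻⁸ × 1.26×10^15 × 2.85×10^16.
P = 2.03×10^24 W.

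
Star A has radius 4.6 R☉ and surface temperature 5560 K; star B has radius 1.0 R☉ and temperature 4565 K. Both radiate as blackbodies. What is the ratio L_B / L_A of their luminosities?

L_B/L_A ≈ 0.0215

L = 4πR²σT⁴ ∝ R²T⁴, so L_B/L_A = (1.0/4.6)² × (4565/5560)⁴ = 0.0473 × 0.454 = 0.0215.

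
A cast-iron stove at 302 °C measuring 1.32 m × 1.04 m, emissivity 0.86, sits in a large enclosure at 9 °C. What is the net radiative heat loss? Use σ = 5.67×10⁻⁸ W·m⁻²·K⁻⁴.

Q ≈ 6890 W

A = 1.32 × 1.04 = 1.37 m².
Convert: 302 °C = 575 K; 9 °C = 282 K.
Q = εσA(T⁴ − T_s⁴). T⁴ − T_s⁴ = (575)⁴ − (282)⁴ = 1.09×10^11 − 6.32×10^9 = 1.03×10^11 K⁴.
Q = 0.86 × 5.67×10⁻⁸ × 1.37 × 1.03×10^11 = 6890 W.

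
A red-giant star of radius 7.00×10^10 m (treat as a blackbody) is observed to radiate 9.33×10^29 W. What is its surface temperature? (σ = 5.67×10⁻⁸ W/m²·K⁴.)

T ≈ 4040 K

A = 4πr² = 4π × (7.00×10^10)² = 6.16×10^22 m².
From P = σAT⁴, T = (P / σA)^(1/4) = (9.33×10^29 / (5.67×10⁻⁸ × 6.16×10^22))^(1/4).
T = (2.67×10^14)^(1/4) = 4040 K.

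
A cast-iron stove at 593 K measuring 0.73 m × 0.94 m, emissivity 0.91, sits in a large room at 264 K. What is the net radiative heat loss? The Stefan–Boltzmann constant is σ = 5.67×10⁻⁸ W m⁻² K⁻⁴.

A = 0.73 × 0.94 = 0.686 m².
Q = εσA(T⁴ − T_s⁴). T⁴ − T_s⁴ = (593)⁴ − (264)⁴ = 1.24×10^11 − 4.86×10^9 = 1.19×10^11 K⁴.
Q = 0.91 × 5.67×10⁻⁸ × 0.686 × 1.19×10^11 = 4210 W.

Q ≈ 4210 W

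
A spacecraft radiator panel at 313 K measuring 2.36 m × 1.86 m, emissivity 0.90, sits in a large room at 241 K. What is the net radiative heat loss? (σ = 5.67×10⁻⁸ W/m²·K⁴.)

Q ≈ 1390 W

A = 2.36 × 1.86 = 4.39 m².
Q = εσA(T⁴ − T_s⁴). T⁴ − T_s⁴ = (313)⁴ − (241)⁴ = 9.60×10^9 − 3.37×10^9 = 6.22×10^9 K⁴.
Q = 0.90 × 5.67×10⁻⁸ × 4.39 × 6.22×10^9 = 1390 W.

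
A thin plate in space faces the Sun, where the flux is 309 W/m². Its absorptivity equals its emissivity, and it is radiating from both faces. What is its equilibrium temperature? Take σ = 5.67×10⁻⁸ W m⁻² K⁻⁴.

T ≈ 228 K

Absorbed flux αS = emitted flux 2εσT⁴ per unit area; with α = ε this gives T = (S/2σ)^(1/4).
T = (309 / (2 × 5.67×10⁻⁸))^(1/4) = (2.72×10^9)^(1/4).
T = 228 K.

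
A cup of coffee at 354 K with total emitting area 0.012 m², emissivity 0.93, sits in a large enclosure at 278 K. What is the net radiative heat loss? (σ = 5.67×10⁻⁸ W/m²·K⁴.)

Q = εσA(T⁴ − T_s⁴). T⁴ − T_s⁴ = (354)⁴ − (278)⁴ = 1.57×10^10 − 5.97×10^9 = 9.73×10^9 K⁴.
Q = 0.93 × 5.67×10⁻⁸ × 0.0120 × 9.73×10^9 = 6.16 W.

Q ≈ 6.16 W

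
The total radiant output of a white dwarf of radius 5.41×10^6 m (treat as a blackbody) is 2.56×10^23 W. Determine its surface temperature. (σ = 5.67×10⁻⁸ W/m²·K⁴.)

A = 4πr² = 4π × (5.41×10^6)² = 3.68×10^14 m².
From P = σAT⁴, T = (P / σA)^(1/4) = (2.56×10^23 / (5.67×10⁻⁸ × 3.68×10^14))^(1/4).
T = (1.23×10^16)^(1/4) = 10500 K.

T ≈ 10500 K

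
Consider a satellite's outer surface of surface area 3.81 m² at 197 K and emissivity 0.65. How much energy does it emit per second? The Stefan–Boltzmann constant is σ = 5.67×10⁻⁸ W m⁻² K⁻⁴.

P ≈ 211 W

Stefan–Boltzmann: P = εσAT⁴ = 0.65 × 5.67×10⁻⁸ × 3.81 × (197)⁴ = 0.65 × 5.67×10⁻⁸ × 3.81 × 1.51×10^9.
P = 211 W.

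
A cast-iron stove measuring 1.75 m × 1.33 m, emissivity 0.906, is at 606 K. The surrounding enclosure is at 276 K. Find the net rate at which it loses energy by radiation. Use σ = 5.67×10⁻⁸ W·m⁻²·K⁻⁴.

A = 1.75 × 1.33 = 2.33 m².
Q = εσA(T⁴ − T_s⁴). T⁴ − T_s⁴ = (606)⁴ − (276)⁴ = 1.35×10^11 − 5.80×10^9 = 1.29×10^11 K⁴.
Q = 0.906 × 5.67×10⁻⁸ × 2.33 × 1.29×10^11 = 15400 W.

Q ≈ 15400 W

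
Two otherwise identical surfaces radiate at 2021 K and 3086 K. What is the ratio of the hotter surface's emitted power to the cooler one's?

ratio ≈ 5.44

P ∝ T⁴, so the ratio is (3086/2021)⁴ = (1.527)⁴ = 5.44.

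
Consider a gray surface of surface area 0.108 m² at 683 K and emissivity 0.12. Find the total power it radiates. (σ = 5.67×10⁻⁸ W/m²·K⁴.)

P = εσAT⁴ = 0.12 × 5.67×10⁻⁸ × 0.108 × (683)⁴ = 0.12 × 5.67×10⁻⁸ × 0.108 × 2.18×10^11.
P = 160 W.

P ≈ 160 W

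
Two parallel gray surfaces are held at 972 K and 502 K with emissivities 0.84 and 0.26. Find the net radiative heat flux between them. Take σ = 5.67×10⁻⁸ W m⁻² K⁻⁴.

For two large parallel gray plates, q = σ(T₁⁴ − T₂⁴) / (1/ε₁ + 1/ε₂ − 1).
1/ε₁ + 1/ε₂ − 1 = 1/0.84 + 1/0.26 − 1 = 4.037.
T₁⁴ − T₂⁴ = 8.93×10^11 − 6.35×10^10 = 8.29×10^11 K⁴.
q = 5.67×10⁻⁸ × 8.29×10^11 / 4.037 = 11600 W/m².

q ≈ 11600 W/m²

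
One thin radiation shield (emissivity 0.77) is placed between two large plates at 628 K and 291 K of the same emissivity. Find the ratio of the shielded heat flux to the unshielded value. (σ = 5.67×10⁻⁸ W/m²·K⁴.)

With N identical shields there are N+1 = 2 gaps in series, each with the same radiative resistance, so the flux falls to 1/(N+1) of its unshielded value.

ratio ≈ 0.500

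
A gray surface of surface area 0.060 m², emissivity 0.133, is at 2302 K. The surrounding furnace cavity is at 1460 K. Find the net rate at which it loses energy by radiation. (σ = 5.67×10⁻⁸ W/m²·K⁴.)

Q = εσA(T⁴ − T_s⁴). T⁴ − T_s⁴ = (2302)⁴ − (1460)⁴ = 2.81×10^13 − 4.54×10^12 = 2.35×10^13 K⁴.
Q = 0.133 × 5.67×10⁻⁸ × 0.0600 × 2.35×10^13 = 10700 W.

Q ≈ 10700 W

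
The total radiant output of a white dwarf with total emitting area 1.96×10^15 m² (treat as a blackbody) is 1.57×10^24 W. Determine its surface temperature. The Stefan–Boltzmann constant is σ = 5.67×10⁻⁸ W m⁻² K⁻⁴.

T ≈ 10900 K

From P = σAT⁴, T = (P / σA)^(1/4) = (1.57×10^24 / (5.67×10⁻⁸ × 1.96×10^15))^(1/4).
T = (1.41×10^16)^(1/4) = 10900 K.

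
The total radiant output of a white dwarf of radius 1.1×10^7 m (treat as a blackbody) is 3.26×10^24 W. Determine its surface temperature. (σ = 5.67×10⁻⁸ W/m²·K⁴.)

A = 4πr² = 4π × (1.1×10^7)² = 1.52×10^15 m².
From P = σAT⁴, T = (P / σA)^(1/4) = (3.26×10^24 / (5.67×10⁻⁸ × 1.52×10^15))^(1/4).
T = (3.78×10^16)^(1/4) = 13900 K.

T ≈ 13900 K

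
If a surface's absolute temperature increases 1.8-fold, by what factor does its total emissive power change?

factor ≈ 10.5

P ∝ T⁴, so the power scales as (1.8)⁴ = 10.5.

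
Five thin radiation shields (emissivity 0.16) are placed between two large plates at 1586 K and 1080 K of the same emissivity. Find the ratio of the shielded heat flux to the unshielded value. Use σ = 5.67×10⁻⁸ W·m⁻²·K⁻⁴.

With N identical shields there are N+1 = 6 gaps in series, each with the same radiative resistance, so the flux falls to 1/(N+1) of its unshielded value.

ratio ≈ 0.167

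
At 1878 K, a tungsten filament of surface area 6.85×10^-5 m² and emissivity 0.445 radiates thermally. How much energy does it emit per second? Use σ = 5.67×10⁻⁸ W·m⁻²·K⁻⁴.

P = εσAT⁴ = 0.445 × 5.67×10⁻⁸ × 6.85×10^-5 × (1878)⁴ = 0.445 × 5.67×10⁻⁸ × 6.85×10^-5 × 1.24×10^13.
P = 21.5 W.

P ≈ 21.5 W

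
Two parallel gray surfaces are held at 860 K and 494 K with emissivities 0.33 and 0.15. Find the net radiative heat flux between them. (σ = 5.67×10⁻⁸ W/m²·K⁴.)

For two large parallel gray plates, q = σ(T₁⁴ − T₂⁴) / (1/ε₁ + 1/ε₂ − 1).
1/ε₁ + 1/ε₂ − 1 = 1/0.33 + 1/0.15 − 1 = 8.697.
T₁⁴ − T₂⁴ = 5.47×10^11 − 5.96×10^10 = 4.87×10^11 K⁴.
q = 5.67×10⁻⁸ × 4.87×10^11 / 8.697 = 3180 W/m².

q ≈ 3180 W/m²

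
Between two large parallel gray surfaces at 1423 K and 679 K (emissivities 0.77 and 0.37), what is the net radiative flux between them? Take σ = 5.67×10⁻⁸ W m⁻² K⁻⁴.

For two large parallel gray plates, q = σ(T₁⁴ − T₂⁴) / (1/ε₁ + 1/ε₂ − 1).
1/ε₁ + 1/ε₂ − 1 = 1/0.77 + 1/0.37 − 1 = 3.001.
T₁⁴ − T₂⁴ = 4.10×10^12 − 2.13×10^11 = 3.89×10^12 K⁴.
q = 5.67×10⁻⁸ × 3.89×10^12 / 3.001 = 73400 W/m².

q ≈ 73400 W/m²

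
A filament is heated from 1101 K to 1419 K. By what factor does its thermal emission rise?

P ∝ T⁴, so the ratio is (1419/1101)⁴ = (1.289)⁴ = 2.76.

ratio ≈ 2.76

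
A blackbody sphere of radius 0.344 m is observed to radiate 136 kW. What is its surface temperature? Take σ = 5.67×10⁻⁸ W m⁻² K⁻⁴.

T ≈ 1130 K

A = 4πr² = 4π × (0.344)² = 1.49 m².
From P = σAT⁴, T = (P / σA)^(1/4) = (1.36×10^5 / (5.67×10⁻⁸ × 1.49))^(1/4).
T = (1.61×10^12)^(1/4) = 1130 K.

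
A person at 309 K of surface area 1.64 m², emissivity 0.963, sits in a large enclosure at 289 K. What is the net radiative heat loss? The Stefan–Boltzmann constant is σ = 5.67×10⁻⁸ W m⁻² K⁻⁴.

Q = εσA(T⁴ − T_s⁴). T⁴ − T_s⁴ = (309)⁴ − (289)⁴ = 9.12×10^9 − 6.98×10^9 = 2.14×10^9 K⁴.
Q = 0.963 × 5.67×10⁻⁸ × 1.64 × 2.14×10^9 = 192 W.

Q ≈ 192 W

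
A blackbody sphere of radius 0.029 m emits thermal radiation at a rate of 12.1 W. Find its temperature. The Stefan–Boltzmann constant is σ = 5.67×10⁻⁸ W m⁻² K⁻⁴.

A = 4πr² = 4π × (0.029)² = 0.0106 m².
From P = σAT⁴, T = (P / σA)^(1/4) = (12.1 / (5.67×10⁻⁸ × 0.0106))^(1/4).
T = (2.02×10^10)^(1/4) = 377 K.

T ≈ 377 K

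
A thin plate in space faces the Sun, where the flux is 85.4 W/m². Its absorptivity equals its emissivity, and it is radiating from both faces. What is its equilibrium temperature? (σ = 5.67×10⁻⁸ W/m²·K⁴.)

Absorbed flux αS = emitted flux 2εσT⁴ per unit area; with α = ε this gives T = (S/2σ)^(1/4).
T = (85.4 / (2 × 5.67×10⁻⁸))^(1/4) = (7.53×10^8)^(1/4).
T = 166 K.

T ≈ 166 K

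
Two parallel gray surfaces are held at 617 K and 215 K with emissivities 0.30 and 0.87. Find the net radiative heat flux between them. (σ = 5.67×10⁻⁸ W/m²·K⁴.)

For two large parallel gray plates, q = σ(T₁⁴ − T₂⁴) / (1/ε₁ + 1/ε₂ − 1).
1/ε₁ + 1/ε₂ − 1 = 1/0.30 + 1/0.87 − 1 = 3.483.
T₁⁴ − T₂⁴ = 1.45×10^11 − 2.14×10^9 = 1.43×10^11 K⁴.
q = 5.67×10⁻⁸ × 1.43×10^11 / 3.483 = 2320 W/m².

q ≈ 2320 W/m²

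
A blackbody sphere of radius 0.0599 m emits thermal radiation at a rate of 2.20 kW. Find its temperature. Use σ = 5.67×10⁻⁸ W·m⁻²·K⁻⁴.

A = 4πr² = 4π × (0.0599)² = 0.0451 m².
From P = σAT⁴, T = (P / σA)^(1/4) = (2200 / (5.67×10⁻⁸ × 0.0451))^(1/4).
T = (8.61×10^11)^(1/4) = 963 K.

T ≈ 963 K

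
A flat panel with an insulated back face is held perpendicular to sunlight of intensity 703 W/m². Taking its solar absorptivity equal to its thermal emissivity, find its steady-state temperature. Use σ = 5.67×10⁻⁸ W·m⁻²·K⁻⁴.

Absorbed flux αS = emitted flux εσT⁴ (one radiating face); with α = ε, T = (S/σ)^(1/4).
T = (703 / 5.67×10⁻⁸)^(1/4) = (1.24×10^10)^(1/4).
T = 334 K.

T ≈ 334 K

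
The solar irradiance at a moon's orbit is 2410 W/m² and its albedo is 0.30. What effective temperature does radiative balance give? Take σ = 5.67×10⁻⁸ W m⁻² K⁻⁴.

Power absorbed = (1−a)S·πR²; power emitted = 4πR²σT⁴. Equating and cancelling πR²:
T = ((1−a)S / 4σ)^(1/4) = (1690 / (4 × 5.67×10⁻⁸))^(1/4) = (7.44×10^9)^(1/4).
T = 294 K.

T ≈ 294 K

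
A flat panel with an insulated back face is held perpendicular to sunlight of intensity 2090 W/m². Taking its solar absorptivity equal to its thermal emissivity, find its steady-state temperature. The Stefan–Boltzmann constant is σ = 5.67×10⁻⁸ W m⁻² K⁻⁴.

T ≈ 438 K

Absorbed flux αS = emitted flux εσT⁴ (one radiating face); with α = ε, T = (S/σ)^(1/4).
T = (2090 / 5.67×10⁻⁸)^(1/4) = (3.69×10^10)^(1/4).
T = 438 K.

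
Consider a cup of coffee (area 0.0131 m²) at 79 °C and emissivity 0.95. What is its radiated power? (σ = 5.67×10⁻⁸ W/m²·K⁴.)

79 °C = 352 K.
Stefan–Boltzmann: P = εσAT⁴ = 0.95 × 5.67×10⁻⁸ × 0.0131 × (352)⁴ = 0.95 × 5.67×10⁻⁸ × 0.0131 × 1.54×10^10.
P = 10.8 W.

P ≈ 10.8 W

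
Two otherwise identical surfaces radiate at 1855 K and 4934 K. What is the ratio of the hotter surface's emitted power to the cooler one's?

ratio ≈ 50.1

P ∝ T⁴, so the ratio is (4934/1855)⁴ = (2.660)⁴ = 50.1.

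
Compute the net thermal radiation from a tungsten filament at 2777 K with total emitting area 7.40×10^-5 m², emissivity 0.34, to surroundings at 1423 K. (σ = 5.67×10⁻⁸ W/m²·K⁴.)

Q ≈ 79.0 W

Q = εσA(T⁴ − T_s⁴). T⁴ − T_s⁴ = (2777)⁴ − (1423)⁴ = 5.95×10^13 − 4.10×10^12 = 5.54×10^13 K⁴.
Q = 0.34 × 5.67×10⁻⁸ × 7.40×10^-5 × 5.54×10^13 = 79.0 W.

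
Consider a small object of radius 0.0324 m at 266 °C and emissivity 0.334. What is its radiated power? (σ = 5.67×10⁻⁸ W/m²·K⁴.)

P ≈ 21.1 W

A = 4πr² = 4π × (0.0324)² = 0.0132 m².
266 °C = 539 K.
P = εσAT⁴ = 0.334 × 5.67×10⁻⁸ × 0.0132 × (539)⁴ = 0.334 × 5.67×10⁻⁸ × 0.0132 × 8.44×10^10.
P = 21.1 W.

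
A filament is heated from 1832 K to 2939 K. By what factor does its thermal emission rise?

P ∝ T⁴, so the ratio is (2939/1832)⁴ = (1.604)⁴ = 6.62.

ratio ≈ 6.62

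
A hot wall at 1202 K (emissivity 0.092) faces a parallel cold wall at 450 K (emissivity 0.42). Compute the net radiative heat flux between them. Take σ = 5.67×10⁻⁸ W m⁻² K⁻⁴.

For two large parallel gray plates, q = σ(T₁⁴ − T₂⁴) / (1/ε₁ + 1/ε₂ − 1).
1/ε₁ + 1/ε₂ − 1 = 1/0.092 + 1/0.42 − 1 = 12.25.
T₁⁴ − T₂⁴ = 2.09×10^12 − 4.10×10^10 = 2.05×10^12 K⁴.
q = 5.67×10⁻⁸ × 2.05×10^12 / 12.25 = 9470 W/m².

q ≈ 9470 W/m²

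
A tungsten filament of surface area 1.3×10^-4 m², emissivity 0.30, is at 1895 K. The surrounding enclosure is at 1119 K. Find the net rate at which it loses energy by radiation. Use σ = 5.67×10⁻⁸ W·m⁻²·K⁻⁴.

Q = εσA(T⁴ − T_s⁴). T⁴ − T_s⁴ = (1895)⁴ − (1119)⁴ = 1.29×10^13 − 1.57×10^12 = 1.13×10^13 K⁴.
Q = 0.30 × 5.67×10⁻⁸ × 1.30×10^-4 × 1.13×10^13 = 25.0 W.

Q ≈ 25.0 W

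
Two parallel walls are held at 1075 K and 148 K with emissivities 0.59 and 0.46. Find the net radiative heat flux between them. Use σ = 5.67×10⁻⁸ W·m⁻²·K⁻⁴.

q ≈ 26400 W/m²

For two large parallel gray plates, q = σ(T₁⁴ − T₂⁴) / (1/ε₁ + 1/ε₂ − 1).
1/ε₁ + 1/ε₂ − 1 = 1/0.59 + 1/0.46 − 1 = 2.869.
T₁⁴ − T₂⁴ = 1.34×10^12 − 4.80×10^8 = 1.33×10^12 K⁴.
q = 5.67×10⁻⁸ × 1.33×10^12 / 2.869 = 26400 W/m².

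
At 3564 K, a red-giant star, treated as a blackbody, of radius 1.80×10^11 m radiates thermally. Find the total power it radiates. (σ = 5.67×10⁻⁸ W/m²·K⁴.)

A = 4πr² = 4π × (1.80×10^11)² = 4.07×10^23 m².
P = σAT⁴ = 5.67×10⁻⁸ × 4.07×10^23 × (3564)⁴ = 5.67×10⁻⁸ × 4.07×10^23 × 1.61×10^14.
P = 3.72×10^30 W.

P ≈ 3.72×10^30 W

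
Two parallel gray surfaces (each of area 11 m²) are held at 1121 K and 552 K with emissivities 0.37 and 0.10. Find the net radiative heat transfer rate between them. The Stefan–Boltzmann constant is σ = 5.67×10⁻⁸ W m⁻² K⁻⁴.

Q ≈ 79200 W

For two large parallel gray plates, q = σ(T₁⁴ − T₂⁴) / (1/ε₁ + 1/ε₂ − 1).
1/ε₁ + 1/ε₂ − 1 = 1/0.37 + 1/0.10 − 1 = 11.70.
T₁⁴ − T₂⁴ = 1.58×10^12 − 9.28×10^10 = 1.49×10^12 K⁴.
q = 5.67×10⁻⁸ × 1.49×10^12 / 11.70 = 7200 W/m².
Q = q·A = 7200 × 11 = 79200 W.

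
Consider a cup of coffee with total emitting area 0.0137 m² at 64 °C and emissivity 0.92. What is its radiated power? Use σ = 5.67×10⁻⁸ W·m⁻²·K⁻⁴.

64 °C = 337 K.
Stefan–Boltzmann: P = εσAT⁴ = 0.92 × 5.67×10⁻⁸ × 0.0137 × (337)⁴ = 0.92 × 5.67×10⁻⁸ × 0.0137 × 1.29×10^10.
P = 9.22 W.

P ≈ 9.22 W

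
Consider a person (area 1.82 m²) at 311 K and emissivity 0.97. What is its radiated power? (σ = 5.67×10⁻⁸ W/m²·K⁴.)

P = εσAT⁴ = 0.97 × 5.67×10⁻⁸ × 1.82 × (311)⁴ = 0.97 × 5.67×10⁻⁸ × 1.82 × 9.35×10^9.
P = 936 W.

P ≈ 936 W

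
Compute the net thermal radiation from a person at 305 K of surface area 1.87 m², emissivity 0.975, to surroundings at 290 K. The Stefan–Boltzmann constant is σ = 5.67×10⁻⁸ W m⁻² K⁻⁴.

Q ≈ 163 W

Q = εσA(T⁴ − T_s⁴). T⁴ − T_s⁴ = (305)⁴ − (290)⁴ = 8.65×10^9 − 7.07×10^9 = 1.58×10^9 K⁴.
Q = 0.975 × 5.67×10⁻⁸ × 1.87 × 1.58×10^9 = 163 W.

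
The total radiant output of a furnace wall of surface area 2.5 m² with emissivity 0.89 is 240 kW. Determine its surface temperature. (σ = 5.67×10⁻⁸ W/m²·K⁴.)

From P = εσAT⁴, T = (P / εσA)^(1/4) = (2.40×10^5 / (0.89 × 5.67×10⁻⁸ × 2.50))^(1/4).
T = (1.90×10^12)^(1/4) = 1170 K.

T ≈ 1170 K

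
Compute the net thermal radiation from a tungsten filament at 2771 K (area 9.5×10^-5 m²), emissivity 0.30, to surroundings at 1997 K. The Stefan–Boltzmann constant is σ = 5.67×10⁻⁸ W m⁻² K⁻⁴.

Q ≈ 69.6 W

Q = εσA(T⁴ − T_s⁴). T⁴ − T_s⁴ = (2771)⁴ − (1997)⁴ = 5.90×10^13 − 1.59×10^13 = 4.31×10^13 K⁴.
Q = 0.30 × 5.67×10⁻⁸ × 9.50×10^-5 × 4.31×10^13 = 69.6 W.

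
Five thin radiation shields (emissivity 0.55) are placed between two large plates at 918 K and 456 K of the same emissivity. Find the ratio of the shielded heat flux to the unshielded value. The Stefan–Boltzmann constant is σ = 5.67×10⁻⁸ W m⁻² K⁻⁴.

With N identical shields there are N+1 = 6 gaps in series, each with the same radiative resistance, so the flux falls to 1/(N+1) of its unshielded value.

ratio ≈ 0.167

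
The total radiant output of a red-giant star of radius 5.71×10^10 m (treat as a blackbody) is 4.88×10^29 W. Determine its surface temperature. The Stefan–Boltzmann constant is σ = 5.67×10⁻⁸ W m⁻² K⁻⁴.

T ≈ 3810 K

A = 4πr² = 4π × (5.71×10^10)² = 4.10×10^22 m².
From P = σAT⁴, T = (P / σA)^(1/4) = (4.88×10^29 / (5.67×10⁻⁸ × 4.10×10^22))^(1/4).
T = (2.10×10^14)^(1/4) = 3810 K.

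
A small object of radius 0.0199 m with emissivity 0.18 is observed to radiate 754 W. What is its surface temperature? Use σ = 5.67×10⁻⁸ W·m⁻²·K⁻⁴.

T ≈ 1960 K

A = 4πr² = 4π × (0.0199)² = 4.98×10^-3 m².
From P = εσAT⁴, T = (P / εσA)^(1/4) = (754 / (0.18 × 5.67×10⁻⁸ × 4.98×10^-3))^(1/4).
T = (1.48×10^13)^(1/4) = 1960 K.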